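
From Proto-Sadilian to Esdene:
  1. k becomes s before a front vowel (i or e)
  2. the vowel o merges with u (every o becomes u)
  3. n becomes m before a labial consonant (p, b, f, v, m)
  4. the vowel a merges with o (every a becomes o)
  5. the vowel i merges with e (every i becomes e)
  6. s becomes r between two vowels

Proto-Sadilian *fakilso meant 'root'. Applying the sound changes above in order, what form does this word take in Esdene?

Esdene: start from *fakilso.
  rule 1 (palatalisation): fakilso → fasilso
  rule 2 (vowel merger): fasilso → fasilsu
  rule 3: no change — fasilsu
  rule 4 (vowel merger): fasilsu → fosilsu
  rule 5 (vowel merger): fosilsu → foselsu
  rule 6 (rhotacism): foselsu → forelsu
  ⇒ Esdene forelsu

forelsu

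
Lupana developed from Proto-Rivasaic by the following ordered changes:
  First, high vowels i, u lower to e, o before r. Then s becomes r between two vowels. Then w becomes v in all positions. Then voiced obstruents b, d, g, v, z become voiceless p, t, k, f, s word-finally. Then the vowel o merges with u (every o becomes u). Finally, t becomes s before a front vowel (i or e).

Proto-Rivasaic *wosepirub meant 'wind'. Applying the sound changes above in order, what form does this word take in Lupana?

vureperup

Lupana: start from *wosepirub.
  rule 1 (pre-rhotic lowering): wosepirub → woseperub
  rule 2 (rhotacism): woseperub → woreperub
  rule 3 (unconditioned shift): woreperub → voreperub
  rule 4 (final devoicing): voreperub → voreperup
  rule 5 (vowel merger): voreperup → vureperup
  rule 6: no change — vureperup
  ⇒ Lupana vureperup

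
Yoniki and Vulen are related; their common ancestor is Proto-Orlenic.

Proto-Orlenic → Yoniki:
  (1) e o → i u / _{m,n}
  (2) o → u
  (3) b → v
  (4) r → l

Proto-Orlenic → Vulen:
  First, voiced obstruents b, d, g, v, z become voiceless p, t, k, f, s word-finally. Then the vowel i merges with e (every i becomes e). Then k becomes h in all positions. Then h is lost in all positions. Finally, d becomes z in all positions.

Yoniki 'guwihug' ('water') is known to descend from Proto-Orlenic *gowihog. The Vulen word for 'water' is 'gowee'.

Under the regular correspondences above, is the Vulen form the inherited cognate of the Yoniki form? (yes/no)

no

Derive the expected Vulen reflex of *gowihog:
Vulen: *gowihog > gowihok > gowehok > gowehoh > goweo  (by final devoicing, vowel merger, unconditioned shift, h-loss)
The regular Vulen reflex would be 'goweo', but the attested form is 'gowee'. The correspondence is irregular, so they are not cognates (the Vulen form has a different source).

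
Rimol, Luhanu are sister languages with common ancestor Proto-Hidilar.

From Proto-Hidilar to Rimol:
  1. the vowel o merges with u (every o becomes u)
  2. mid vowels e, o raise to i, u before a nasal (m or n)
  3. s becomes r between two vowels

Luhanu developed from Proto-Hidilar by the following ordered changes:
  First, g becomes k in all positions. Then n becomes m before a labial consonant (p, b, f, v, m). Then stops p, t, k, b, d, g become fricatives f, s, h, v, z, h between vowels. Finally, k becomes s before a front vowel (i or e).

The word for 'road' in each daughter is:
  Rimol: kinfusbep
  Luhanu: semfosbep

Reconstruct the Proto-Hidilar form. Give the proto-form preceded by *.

Position 5: Rimol has u, Luhanu has o. Luhanu preserves o here (none of its changes turn any other segment into o), so the proto-segment is *o.
Position 1: Rimol has k, Luhanu has s. Rimol preserves k here (none of its changes turn any other segment into k), so the proto-segment is *k.
Position 3: Rimol has n, Luhanu has m. Rimol preserves n here (none of its changes turn any other segment into n), so the proto-segment is *n.
This points to *kenfosbep. Verify forward in each daughter:
Rimol: *kenfosbep > kenfusbep > kinfusbep  (by vowel merger, pre-nasal raising)
Luhanu: *kenfosbep
  kenfosbep (rule 1 does not apply)
  kenfosbep → kemfosbep   [nasal place assimilation]
  kemfosbep (rule 3 does not apply)
  kemfosbep → semfosbep   [palatalisation]
  giving Luhanu semfosbep.
No other proto-form is consistent with every reflex, so the reconstruction is *kenfosbep.

*kenfosbep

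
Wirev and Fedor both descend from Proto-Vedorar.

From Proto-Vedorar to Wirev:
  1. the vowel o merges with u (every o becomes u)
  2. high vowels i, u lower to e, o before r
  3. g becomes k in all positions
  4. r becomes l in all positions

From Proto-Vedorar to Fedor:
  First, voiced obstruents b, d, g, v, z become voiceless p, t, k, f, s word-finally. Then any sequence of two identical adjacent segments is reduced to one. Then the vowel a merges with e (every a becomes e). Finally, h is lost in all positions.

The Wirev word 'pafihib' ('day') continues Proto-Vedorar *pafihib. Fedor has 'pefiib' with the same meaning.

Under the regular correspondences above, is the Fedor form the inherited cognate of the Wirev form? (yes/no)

Derive the expected Fedor reflex of *pafihib:
Fedor: start from *pafihib.
  rule 1 (final devoicing): pafihib → pafihip
  rule 2: no change — pafihip
  rule 3 (vowel merger): pafihip → pefihip
  rule 4 (h-loss): pefihip → pefiip
  ⇒ Fedor pefiip
The regular Fedor reflex would be 'pefiip', but the attested form is 'pefiib'. The correspondence is irregular, so they are not cognates (the Fedor form has a different source).

no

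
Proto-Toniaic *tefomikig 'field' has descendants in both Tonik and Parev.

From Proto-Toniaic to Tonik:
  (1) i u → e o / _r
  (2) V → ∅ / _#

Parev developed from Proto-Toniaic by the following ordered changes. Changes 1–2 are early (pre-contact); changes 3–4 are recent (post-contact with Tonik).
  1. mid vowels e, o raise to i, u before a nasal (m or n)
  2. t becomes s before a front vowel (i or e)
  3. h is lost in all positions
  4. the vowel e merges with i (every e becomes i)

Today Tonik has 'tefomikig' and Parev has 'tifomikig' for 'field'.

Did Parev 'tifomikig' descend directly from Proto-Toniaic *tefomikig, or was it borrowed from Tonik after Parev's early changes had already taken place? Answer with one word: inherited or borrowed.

If inherited, *tefomikig would pass through all of Parev's changes:
Parev: *tefomikig > tefumikig > sefumikig > sifumikig  (by pre-nasal raising, palatalisation, vowel merger)
If borrowed from Tonik 'tefomikig' after the early changes, it would undergo only the recent ones:
  rule 3 (h-loss): no change (tefomikig)
  rule 4 (vowel merger): tefomikig → tifomikig
  ⇒ as a loan: tifomikig
Parev 'tifomikig' matches the loan outcome 'tifomikig', not the inherited 'sifumikig' — it skipped the early Parev changes, so it was borrowed from Tonik.

borrowed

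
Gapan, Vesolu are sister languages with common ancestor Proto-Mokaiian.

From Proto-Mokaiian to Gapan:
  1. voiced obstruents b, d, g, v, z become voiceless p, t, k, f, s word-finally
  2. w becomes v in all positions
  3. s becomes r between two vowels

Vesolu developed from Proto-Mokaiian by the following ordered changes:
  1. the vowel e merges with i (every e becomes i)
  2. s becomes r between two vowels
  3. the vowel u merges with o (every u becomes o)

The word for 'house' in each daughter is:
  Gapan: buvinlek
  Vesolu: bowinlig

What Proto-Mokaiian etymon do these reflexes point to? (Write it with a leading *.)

Position 2: Gapan has u, Vesolu has o. Gapan preserves u here (none of its changes turn any other segment into u), so the proto-segment is *u.
Position 8: Gapan has k, Vesolu has g. Vesolu preserves g here (none of its changes turn any other segment into g), so the proto-segment is *g.
Position 3: Gapan has v, Vesolu has w. Vesolu preserves w here (none of its changes turn any other segment into w), so the proto-segment is *w.
Continuing position by position gives *buwinleg; check it forward:
Gapan: *buwinleg
  buwinleg → buwinlek   [final devoicing]
  buwinlek → buvinlek   [unconditioned shift]
  buvinlek (rule 3 does not apply)
  giving Gapan buvinlek.
Vesolu: *buwinleg > buwinlig > bowinlig  (by vowel merger, vowel merger)
No other proto-form is consistent with every reflex, so the reconstruction is *buwinleg.

*buwinleg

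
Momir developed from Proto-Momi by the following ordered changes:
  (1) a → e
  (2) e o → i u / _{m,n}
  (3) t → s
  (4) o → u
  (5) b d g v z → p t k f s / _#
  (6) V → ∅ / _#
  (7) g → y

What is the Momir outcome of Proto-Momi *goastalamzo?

yuesselimz

Momir: start from *goastalamzo.
  rule 1 (vowel merger): goastalamzo → goestelemzo
  rule 2 (pre-nasal raising): goestelemzo → goestelimzo
  rule 3 (unconditioned shift): goestelimzo → goesselimzo
  rule 4 (vowel merger): goesselimzo → guesselimzu
  rule 5: no change — guesselimzu
  rule 6 (apocope): guesselimzu → guesselimz
  rule 7 (unconditioned shift): guesselimz → yuesselimz
  ⇒ Momir yuesselimz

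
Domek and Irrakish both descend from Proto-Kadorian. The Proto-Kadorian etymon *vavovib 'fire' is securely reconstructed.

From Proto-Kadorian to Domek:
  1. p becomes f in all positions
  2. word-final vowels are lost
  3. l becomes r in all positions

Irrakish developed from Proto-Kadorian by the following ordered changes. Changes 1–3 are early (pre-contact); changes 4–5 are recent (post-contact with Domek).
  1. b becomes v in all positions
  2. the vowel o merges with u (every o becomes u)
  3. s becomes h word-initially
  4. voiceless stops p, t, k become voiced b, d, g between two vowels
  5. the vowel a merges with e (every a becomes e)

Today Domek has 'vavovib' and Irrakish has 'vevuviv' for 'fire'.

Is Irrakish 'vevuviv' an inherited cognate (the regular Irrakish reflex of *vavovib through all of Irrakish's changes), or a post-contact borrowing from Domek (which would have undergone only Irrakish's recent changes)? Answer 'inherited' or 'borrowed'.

inherited

If inherited, *vavovib would pass through all of Irrakish's changes:
Irrakish: start from *vavovib.
  rule 1 (unconditioned shift): vavovib → vavoviv
  rule 2 (vowel merger): vavoviv → vavuviv
  rule 3: no change — vavuviv
  rule 4: no change — vavuviv
  rule 5 (vowel merger): vavuviv → vevuviv
  ⇒ Irrakish vevuviv
If borrowed from Domek 'vavovib' after the early changes, it would undergo only the recent ones:
  rule 4 (intervocalic voicing): no change (vavovib)
  rule 5 (vowel merger): vavovib → vevovib
  ⇒ as a loan: vevovib
Irrakish 'vevuviv' matches the inherited outcome exactly, so it is an inherited cognate, not a loan.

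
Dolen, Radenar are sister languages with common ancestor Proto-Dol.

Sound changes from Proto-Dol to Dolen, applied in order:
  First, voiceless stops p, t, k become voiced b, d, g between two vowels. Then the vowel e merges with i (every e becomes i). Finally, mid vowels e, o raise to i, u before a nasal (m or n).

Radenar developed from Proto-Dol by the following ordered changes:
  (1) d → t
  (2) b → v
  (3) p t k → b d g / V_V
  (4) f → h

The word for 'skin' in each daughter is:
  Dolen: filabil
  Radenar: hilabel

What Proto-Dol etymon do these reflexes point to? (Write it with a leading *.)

Position 6: Dolen has i, Radenar has e. Radenar preserves e here (none of its changes turn any other segment into e), so the proto-segment is *e.
Position 5: Dolen has b, Radenar has b. In Radenar, b can only continue *p, so the proto-segment is *p.
Continuing position by position gives *filapel; check it forward:
Dolen: *filapel > filabel > filabil  (by intervocalic voicing, vowel merger)
Radenar: *filapel > filabel > hilabel  (by intervocalic voicing, unconditioned shift)
No other proto-form is consistent with every reflex, so the reconstruction is *filapel.

*filapel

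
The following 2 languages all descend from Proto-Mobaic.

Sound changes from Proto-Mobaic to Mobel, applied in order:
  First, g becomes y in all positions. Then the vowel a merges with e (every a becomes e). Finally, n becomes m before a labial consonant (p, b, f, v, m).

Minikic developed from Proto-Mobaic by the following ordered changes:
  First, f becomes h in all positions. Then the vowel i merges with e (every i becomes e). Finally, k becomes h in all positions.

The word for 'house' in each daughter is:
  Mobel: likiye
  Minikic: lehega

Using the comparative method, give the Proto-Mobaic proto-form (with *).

Position 5: Mobel has y, Minikic has g. Minikic preserves g here (none of its changes turn any other segment into g), so the proto-segment is *g.
Position 2: Mobel has i, Minikic has e. Mobel preserves i here (none of its changes turn any other segment into i), so the proto-segment is *i.
Position 4: Mobel has i, Minikic has e. Mobel preserves i here (none of its changes turn any other segment into i), so the proto-segment is *i.
This points to *likiga. Verify forward in each daughter:
Mobel: start from *likiga.
  rule 1 (unconditioned shift): likiga → likiya
  rule 2 (vowel merger): likiya → likiye
  rule 3: no change — likiye
  ⇒ Mobel likiye
Minikic: start from *likiga.
  rule 1: no change — likiga
  rule 2 (vowel merger): likiga → lekega
  rule 3 (unconditioned shift): lekega → lehega
  ⇒ Minikic lehega
*likiga is the unique common source.

*likiga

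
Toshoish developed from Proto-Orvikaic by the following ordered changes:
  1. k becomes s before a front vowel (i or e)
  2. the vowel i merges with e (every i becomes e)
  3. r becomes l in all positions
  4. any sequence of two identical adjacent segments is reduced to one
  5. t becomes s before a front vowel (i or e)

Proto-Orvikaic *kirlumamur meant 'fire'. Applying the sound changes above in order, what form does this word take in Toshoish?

Toshoish: start from *kirlumamur.
  rule 1 (palatalisation): kirlumamur → sirlumamur
  rule 2 (vowel merger): sirlumamur → serlumamur
  rule 3 (unconditioned shift): serlumamur → sellumamul
  rule 4 (degemination): sellumamul → selumamul
  rule 5: no change — selumamul
  ⇒ Toshoish selumamul

selumamul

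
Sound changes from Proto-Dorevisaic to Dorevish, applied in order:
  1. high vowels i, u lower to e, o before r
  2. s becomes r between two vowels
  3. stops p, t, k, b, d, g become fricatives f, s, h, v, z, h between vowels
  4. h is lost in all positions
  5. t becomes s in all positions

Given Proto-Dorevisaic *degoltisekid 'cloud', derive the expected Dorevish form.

Dorevish: start from *degoltisekid.
  rule 1: no change — degoltisekid
  rule 2 (rhotacism): degoltisekid → degoltirekid
  rule 3 (intervocalic lenition): degoltirekid → deholtirehid
  rule 4 (h-loss): deholtirehid → deoltireid
  rule 5 (unconditioned shift): deoltireid → deolsireid
  ⇒ Dorevish deolsireid

deolsireid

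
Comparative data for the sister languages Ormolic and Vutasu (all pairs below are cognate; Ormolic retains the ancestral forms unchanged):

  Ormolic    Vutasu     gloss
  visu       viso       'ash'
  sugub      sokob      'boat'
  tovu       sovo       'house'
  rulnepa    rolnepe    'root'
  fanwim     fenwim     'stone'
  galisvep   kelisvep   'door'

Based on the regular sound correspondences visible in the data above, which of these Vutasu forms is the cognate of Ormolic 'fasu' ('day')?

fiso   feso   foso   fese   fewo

feso

galisvep ~ kelisvep — Ormolic a corresponds to Vutasu e after a consonant, before a consonant other than r, m, n, p, b, f, v.
visu ~ viso, tovu ~ sovo — Ormolic u corresponds to Vutasu o word-finally.
Applying these to Ormolic 'fasu':
  fasu → fesu   (a→e after a consonant, before a consonant other than r, m, n, p, b, f, v)
  fesu → feso   (u→o word-finally)
So the Vutasu cognate is 'feso'.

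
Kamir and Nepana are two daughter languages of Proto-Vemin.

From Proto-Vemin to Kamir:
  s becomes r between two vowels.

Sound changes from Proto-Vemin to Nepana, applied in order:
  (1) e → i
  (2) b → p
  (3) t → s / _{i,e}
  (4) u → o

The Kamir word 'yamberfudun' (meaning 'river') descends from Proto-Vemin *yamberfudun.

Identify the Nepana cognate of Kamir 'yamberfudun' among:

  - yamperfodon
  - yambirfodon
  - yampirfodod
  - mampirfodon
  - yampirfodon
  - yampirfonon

yampirfodon

Nepana: *yamberfudun
  yamberfudun → yambirfudun   [vowel merger]
  yambirfudun → yampirfudun   [unconditioned shift]
  yampirfudun (rule 3 does not apply)
  yampirfudun → yampirfodon   [vowel merger]
  giving Nepana yampirfodon.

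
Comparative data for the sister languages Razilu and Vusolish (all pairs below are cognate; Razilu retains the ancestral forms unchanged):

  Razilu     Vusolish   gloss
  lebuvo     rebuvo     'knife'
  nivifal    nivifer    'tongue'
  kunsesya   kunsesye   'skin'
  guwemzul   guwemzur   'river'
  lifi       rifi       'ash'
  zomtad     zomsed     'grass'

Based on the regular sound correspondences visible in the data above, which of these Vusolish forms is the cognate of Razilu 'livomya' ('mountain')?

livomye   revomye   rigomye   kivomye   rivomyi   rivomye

rivomye

lifi ~ rifi — Razilu l corresponds to Vusolish r word-initially before a front vowel.
kunsesya ~ kunsesye — Razilu a corresponds to Vusolish e word-finally.
Applying these to Razilu 'livomya':
  livomya → rivomya   (l→r word-initially before a front vowel)
  rivomya → rivomye   (a→e word-finally)
So the Vusolish cognate is 'rivomye'.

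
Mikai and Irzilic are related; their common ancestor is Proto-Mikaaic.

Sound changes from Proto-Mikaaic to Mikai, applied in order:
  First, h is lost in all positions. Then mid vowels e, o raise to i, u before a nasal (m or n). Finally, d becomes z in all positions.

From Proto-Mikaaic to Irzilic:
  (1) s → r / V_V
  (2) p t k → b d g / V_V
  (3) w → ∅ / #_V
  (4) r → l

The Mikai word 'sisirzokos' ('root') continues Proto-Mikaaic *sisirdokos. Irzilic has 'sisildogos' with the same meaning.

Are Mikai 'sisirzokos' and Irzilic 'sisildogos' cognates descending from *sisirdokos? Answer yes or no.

Derive the expected Irzilic reflex of *sisirdokos:
Irzilic: *sisirdokos > sirirdokos > sirirdogos > silildogos  (by rhotacism, intervocalic voicing, unconditioned shift)
The regular Irzilic reflex would be 'silildogos', but the attested form is 'sisildogos'. The correspondence is irregular, so they are not cognates (the Irzilic form has a different source).

no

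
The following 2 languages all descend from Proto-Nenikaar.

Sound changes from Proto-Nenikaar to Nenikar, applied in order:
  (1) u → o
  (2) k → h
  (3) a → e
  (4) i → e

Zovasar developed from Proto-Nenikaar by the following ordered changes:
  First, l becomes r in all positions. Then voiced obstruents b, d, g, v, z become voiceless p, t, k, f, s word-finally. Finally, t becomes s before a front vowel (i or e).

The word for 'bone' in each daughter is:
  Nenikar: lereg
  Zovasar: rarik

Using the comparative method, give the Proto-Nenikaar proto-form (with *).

Position 2: Nenikar has e, Zovasar has a. Zovasar preserves a here (none of its changes turn any other segment into a), so the proto-segment is *a.
Position 4: Nenikar has e, Zovasar has i. Zovasar preserves i here (none of its changes turn any other segment into i), so the proto-segment is *i.
Position 1: Nenikar has l, Zovasar has r. Nenikar preserves l here (none of its changes turn any other segment into l), so the proto-segment is *l.
This points to *larig. Verify forward in each daughter:
Nenikar: *larig
  larig (rule 1 does not apply)
  larig (rule 2 does not apply)
  larig → lerig   [vowel merger]
  lerig → lereg   [vowel merger]
  giving Nenikar lereg.
Zovasar: *larig
  larig → rarig   [unconditioned shift]
  rarig → rarik   [final devoicing]
  rarik (rule 3 does not apply)
  giving Zovasar rarik.
*larig is the unique common source.

*larig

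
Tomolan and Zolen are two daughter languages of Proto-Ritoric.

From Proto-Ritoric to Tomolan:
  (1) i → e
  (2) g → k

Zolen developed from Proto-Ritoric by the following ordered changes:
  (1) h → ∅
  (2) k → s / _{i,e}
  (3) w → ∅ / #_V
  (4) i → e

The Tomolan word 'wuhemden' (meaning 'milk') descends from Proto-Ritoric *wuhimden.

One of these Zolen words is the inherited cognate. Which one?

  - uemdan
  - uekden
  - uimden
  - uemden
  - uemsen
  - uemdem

Zolen: *wuhimden
  wuhimden → wuimden   [h-loss]
  wuimden (rule 2 does not apply)
  wuimden → uimden   [glide loss]
  uimden → uemden   [vowel merger]
  giving Zolen uemden.
The other candidates each miss or misapply at least one Zolen change.

uemden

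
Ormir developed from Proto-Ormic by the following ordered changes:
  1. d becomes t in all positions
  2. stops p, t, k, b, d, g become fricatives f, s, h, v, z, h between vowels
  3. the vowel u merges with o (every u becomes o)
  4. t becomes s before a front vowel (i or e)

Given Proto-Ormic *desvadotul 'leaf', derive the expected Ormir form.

sesvasosol

Ormir: start from *desvadotul.
  rule 1 (unconditioned shift): desvadotul → tesvatotul
  rule 2 (intervocalic lenition): tesvatotul → tesvasosul
  rule 3 (vowel merger): tesvasosul → tesvasosol
  rule 4 (palatalisation): tesvasosol → sesvasosol
  ⇒ Ormir sesvasosol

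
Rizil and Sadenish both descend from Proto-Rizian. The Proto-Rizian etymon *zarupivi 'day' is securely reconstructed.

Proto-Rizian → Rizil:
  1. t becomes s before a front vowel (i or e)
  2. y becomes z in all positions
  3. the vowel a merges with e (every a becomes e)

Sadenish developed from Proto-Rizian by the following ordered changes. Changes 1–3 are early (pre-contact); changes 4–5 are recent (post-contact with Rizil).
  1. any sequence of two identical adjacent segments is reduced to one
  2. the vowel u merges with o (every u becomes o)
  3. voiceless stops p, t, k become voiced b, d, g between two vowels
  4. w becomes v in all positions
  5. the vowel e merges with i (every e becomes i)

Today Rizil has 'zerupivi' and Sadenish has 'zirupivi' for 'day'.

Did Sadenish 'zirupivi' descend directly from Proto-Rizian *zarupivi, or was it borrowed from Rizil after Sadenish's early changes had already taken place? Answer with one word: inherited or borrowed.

borrowed

If inherited, *zarupivi would pass through all of Sadenish's changes:
Sadenish: start from *zarupivi.
  rule 1: no change — zarupivi
  rule 2 (vowel merger): zarupivi → zaropivi
  rule 3 (intervocalic voicing): zaropivi → zarobivi
  rule 4: no change — zarobivi
  rule 5: no change — zarobivi
  ⇒ Sadenish zarobivi
If borrowed from Rizil 'zerupivi' after the early changes, it would undergo only the recent ones:
  rule 4 (unconditioned shift): no change (zerupivi)
  rule 5 (vowel merger): zerupivi → zirupivi
  ⇒ as a loan: zirupivi
Sadenish 'zirupivi' matches the loan outcome 'zirupivi', not the inherited 'zarobivi' — it skipped the early Sadenish changes, so it was borrowed from Rizil.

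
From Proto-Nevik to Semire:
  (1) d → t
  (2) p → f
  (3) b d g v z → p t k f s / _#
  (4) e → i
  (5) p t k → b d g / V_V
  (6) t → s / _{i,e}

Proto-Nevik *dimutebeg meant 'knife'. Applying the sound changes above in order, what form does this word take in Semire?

simudibik

Semire: *dimutebeg
  dimutebeg → timutebeg   [unconditioned shift]
  timutebeg (rule 2 does not apply)
  timutebeg → timutebek   [final devoicing]
  timutebek → timutibik   [vowel merger]
  timutibik → timudibik   [intervocalic voicing]
  timudibik → simudibik   [palatalisation]
  giving Semire simudibik.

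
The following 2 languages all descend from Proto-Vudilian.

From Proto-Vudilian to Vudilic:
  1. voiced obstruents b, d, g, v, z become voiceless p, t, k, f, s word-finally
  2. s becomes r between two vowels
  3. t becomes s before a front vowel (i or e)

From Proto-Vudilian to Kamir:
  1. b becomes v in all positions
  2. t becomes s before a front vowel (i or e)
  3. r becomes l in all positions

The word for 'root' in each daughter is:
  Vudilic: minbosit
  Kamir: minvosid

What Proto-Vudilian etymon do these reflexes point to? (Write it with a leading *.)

*minbotid

Position 6: Vudilic has s, Kamir has s. Taking the neighbouring segments as reconstructed: Vudilic s can only go back to *t; Kamir s could go back to *t or *s — the one source consistent with every daughter is *t.
Position 4: Vudilic has b, Kamir has v. Vudilic preserves b here (none of its changes turn any other segment into b), so the proto-segment is *b.
Position 8: Vudilic has t, Kamir has d. Kamir preserves d here (none of its changes turn any other segment into d), so the proto-segment is *d.
The remaining positions agree across the daughters. Check the candidate against every language:
Vudilic: *minbotid > minbotit > minbosit  (by final devoicing, palatalisation)
Kamir: start from *minbotid.
  rule 1 (unconditioned shift): minbotid → minvotid
  rule 2 (palatalisation): minvotid → minvosid
  rule 3: no change — minvosid
  ⇒ Kamir minvosid
Only *minbotid yields all of Vudilic minbosit, Kamir minvosid.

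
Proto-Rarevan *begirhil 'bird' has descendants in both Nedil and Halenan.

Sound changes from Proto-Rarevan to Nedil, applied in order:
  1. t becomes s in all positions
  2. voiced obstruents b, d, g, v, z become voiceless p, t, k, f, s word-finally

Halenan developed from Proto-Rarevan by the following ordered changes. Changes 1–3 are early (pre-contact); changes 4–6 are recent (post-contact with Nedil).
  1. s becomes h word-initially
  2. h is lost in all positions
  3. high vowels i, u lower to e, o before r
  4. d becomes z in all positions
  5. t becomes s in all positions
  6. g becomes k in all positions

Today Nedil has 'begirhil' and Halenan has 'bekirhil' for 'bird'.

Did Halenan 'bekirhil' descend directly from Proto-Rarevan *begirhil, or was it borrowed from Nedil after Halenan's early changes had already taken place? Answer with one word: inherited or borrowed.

borrowed

If inherited, *begirhil would pass through all of Halenan's changes:
Halenan: *begirhil
  begirhil (rule 1 does not apply)
  begirhil → begiril   [h-loss]
  begiril → begeril   [pre-rhotic lowering]
  begeril (rule 4 does not apply)
  begeril (rule 5 does not apply)
  begeril → bekeril   [unconditioned shift]
  giving Halenan bekeril.
If borrowed from Nedil 'begirhil' after the early changes, it would undergo only the recent ones:
  rule 4 (unconditioned shift): no change (begirhil)
  rule 5 (unconditioned shift): no change (begirhil)
  rule 6 (unconditioned shift): begirhil → bekirhil
  ⇒ as a loan: bekirhil
Halenan 'bekirhil' matches the loan outcome 'bekirhil', not the inherited 'bekeril' — it skipped the early Halenan changes, so it was borrowed from Nedil.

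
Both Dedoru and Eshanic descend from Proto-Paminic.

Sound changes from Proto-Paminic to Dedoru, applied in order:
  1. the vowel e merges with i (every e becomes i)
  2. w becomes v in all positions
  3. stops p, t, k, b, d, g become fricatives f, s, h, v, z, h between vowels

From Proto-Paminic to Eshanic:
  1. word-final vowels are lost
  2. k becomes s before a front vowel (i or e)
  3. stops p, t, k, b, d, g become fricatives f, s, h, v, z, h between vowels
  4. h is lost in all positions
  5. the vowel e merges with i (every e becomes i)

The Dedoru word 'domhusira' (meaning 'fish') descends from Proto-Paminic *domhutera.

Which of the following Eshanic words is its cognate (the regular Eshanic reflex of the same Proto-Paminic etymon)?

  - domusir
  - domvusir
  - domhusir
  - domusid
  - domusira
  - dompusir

Eshanic: *domhutera
  domhutera → domhuter   [apocope]
  domhuter (rule 2 does not apply)
  domhuter → domhuser   [intervocalic lenition]
  domhuser → domuser   [h-loss]
  domuser → domusir   [vowel merger]
  giving Eshanic domusir.
Among the options, 'domusir' alone shows every Eshanic change applied in order.

domusir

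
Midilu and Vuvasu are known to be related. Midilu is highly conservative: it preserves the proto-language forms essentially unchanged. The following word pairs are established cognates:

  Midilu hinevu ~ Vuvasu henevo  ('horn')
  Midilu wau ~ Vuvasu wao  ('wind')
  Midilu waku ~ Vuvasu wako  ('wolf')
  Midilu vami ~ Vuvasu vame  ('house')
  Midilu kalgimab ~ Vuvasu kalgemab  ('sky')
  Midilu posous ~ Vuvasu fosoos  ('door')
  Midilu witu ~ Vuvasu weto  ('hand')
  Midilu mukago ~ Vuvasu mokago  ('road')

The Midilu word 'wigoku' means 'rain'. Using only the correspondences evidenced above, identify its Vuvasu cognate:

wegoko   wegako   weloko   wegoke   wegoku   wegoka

witu ~ weto — Midilu i corresponds to Vuvasu e after a consonant, before a consonant other than r, m, n, p, b, f, v.
hinevu ~ henevo, waku ~ wako — Midilu u corresponds to Vuvasu o word-finally.
Applying these to Midilu 'wigoku':
  wigoku → wegoku   (i→e after a consonant, before a consonant other than r, m, n, p, b, f, v)
  wegoku → wegoko   (u→o word-finally)
So the Vuvasu cognate is 'wegoko'.

wegoko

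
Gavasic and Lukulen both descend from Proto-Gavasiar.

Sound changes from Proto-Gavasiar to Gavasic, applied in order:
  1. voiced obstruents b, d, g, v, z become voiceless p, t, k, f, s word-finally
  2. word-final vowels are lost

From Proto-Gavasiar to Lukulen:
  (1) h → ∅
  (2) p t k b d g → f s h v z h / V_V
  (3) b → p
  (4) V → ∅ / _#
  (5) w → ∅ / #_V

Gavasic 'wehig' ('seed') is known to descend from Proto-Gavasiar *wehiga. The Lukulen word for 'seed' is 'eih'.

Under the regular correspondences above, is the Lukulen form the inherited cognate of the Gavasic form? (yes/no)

Derive the expected Lukulen reflex of *wehiga:
Lukulen: *wehiga
  wehiga → weiga   [h-loss]
  weiga → weiha   [intervocalic lenition]
  weiha (rule 3 does not apply)
  weiha → weih   [apocope]
  weih → eih   [glide loss]
  giving Lukulen eih.
Lukulen 'eih' matches the regular reflex exactly, so the pair is cognate.

yes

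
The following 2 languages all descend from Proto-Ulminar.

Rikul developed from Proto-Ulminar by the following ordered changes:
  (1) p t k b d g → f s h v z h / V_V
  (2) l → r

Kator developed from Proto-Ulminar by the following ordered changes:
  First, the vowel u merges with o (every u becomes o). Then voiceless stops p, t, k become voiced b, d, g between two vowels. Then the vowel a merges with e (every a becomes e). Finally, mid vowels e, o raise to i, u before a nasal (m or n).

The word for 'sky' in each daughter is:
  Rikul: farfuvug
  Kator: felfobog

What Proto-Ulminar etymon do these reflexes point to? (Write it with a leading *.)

*falfubug

Position 7: Rikul has u, Kator has o. Rikul preserves u here (none of its changes turn any other segment into u), so the proto-segment is *u.
Position 2: Rikul has a, Kator has e. Rikul preserves a here (none of its changes turn any other segment into a), so the proto-segment is *a.
Position 6: Rikul has v, Kator has b. Taking the neighbouring segments as reconstructed: Rikul v could go back to *b or *v; Kator b could go back to *p or *b — the one source consistent with every daughter is *b.
This points to *falfubug. Verify forward in each daughter:
Rikul: start from *falfubug.
  rule 1 (intervocalic lenition): falfubug → falfuvug
  rule 2 (unconditioned shift): falfuvug → farfuvug
  ⇒ Rikul farfuvug
Kator: *falfubug
  falfubug → falfobog   [vowel merger]
  falfobog (rule 2 does not apply)
  falfobog → felfobog   [vowel merger]
  felfobog (rule 4 does not apply)
  giving Kator felfobog.
No other proto-form is consistent with every reflex, so the reconstruction is *falfubug.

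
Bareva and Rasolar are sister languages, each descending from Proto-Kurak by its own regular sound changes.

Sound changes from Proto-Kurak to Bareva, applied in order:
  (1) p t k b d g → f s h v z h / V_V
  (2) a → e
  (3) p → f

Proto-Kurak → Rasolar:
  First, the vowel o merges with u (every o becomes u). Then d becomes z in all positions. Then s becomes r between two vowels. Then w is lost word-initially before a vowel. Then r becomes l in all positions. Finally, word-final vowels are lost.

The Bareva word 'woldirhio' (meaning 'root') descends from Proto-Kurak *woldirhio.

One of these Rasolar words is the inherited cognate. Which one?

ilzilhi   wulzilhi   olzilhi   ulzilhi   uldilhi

Rasolar: *woldirhio
  woldirhio → wuldirhiu   [vowel merger]
  wuldirhiu → wulzirhiu   [unconditioned shift]
  wulzirhiu (rule 3 does not apply)
  wulzirhiu → ulzirhiu   [glide loss]
  ulzirhiu → ulzilhiu   [unconditioned shift]
  ulzilhiu → ulzilhi   [apocope]
  giving Rasolar ulzilhi.
Among the options, 'ulzilhi' alone shows every Rasolar change applied in order.

ulzilhi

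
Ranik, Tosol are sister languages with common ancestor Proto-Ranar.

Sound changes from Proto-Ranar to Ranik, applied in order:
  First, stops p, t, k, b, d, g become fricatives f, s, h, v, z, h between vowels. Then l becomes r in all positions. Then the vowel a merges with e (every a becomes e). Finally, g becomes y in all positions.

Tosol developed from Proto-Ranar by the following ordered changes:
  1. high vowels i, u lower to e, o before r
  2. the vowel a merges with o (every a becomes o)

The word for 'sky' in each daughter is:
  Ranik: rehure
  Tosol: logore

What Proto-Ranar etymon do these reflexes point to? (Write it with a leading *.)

*lagure

Position 2: Ranik has e, Tosol has o. Taking the neighbouring segments as reconstructed: Ranik e could go back to *a or *e; Tosol o could go back to *a or *o — the one source consistent with every daughter is *a.
Position 1: Ranik has r, Tosol has l. Tosol preserves l here (none of its changes turn any other segment into l), so the proto-segment is *l.
This points to *lagure. Verify forward in each daughter:
Ranik: *lagure
  lagure → lahure   [intervocalic lenition]
  lahure → rahure   [unconditioned shift]
  rahure → rehure   [vowel merger]
  rehure (rule 4 does not apply)
  giving Ranik rehure.
Tosol: *lagure > lagore > logore  (by pre-rhotic lowering, vowel merger)
*lagure is the unique common source.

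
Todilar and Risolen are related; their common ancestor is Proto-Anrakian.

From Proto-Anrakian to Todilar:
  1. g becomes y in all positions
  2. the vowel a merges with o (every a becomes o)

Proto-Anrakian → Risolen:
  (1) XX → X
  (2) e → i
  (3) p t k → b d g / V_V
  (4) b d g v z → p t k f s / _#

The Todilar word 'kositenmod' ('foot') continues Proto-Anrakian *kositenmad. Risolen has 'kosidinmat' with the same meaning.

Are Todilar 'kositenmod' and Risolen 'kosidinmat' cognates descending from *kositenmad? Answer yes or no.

Derive the expected Risolen reflex of *kositenmad:
Risolen: start from *kositenmad.
  rule 1: no change — kositenmad
  rule 2 (vowel merger): kositenmad → kositinmad
  rule 3 (intervocalic voicing): kositinmad → kosidinmad
  rule 4 (final devoicing): kosidinmad → kosidinmat
  ⇒ Risolen kosidinmat
Risolen 'kosidinmat' matches the regular reflex exactly, so the pair is cognate.

yes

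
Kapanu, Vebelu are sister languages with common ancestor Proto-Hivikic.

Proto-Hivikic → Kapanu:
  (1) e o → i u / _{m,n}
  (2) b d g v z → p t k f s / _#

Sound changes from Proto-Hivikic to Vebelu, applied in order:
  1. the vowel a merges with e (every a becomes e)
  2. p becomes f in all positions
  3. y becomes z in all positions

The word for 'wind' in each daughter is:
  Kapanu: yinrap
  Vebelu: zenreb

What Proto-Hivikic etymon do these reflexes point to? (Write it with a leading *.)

*yenrab

Position 6: Kapanu has p, Vebelu has b. Vebelu preserves b here (none of its changes turn any other segment into b), so the proto-segment is *b.
Position 2: Kapanu has i, Vebelu has e. Taking the neighbouring segments as reconstructed: Kapanu i could go back to *e or *i; Vebelu e could go back to *a or *e — the one source consistent with every daughter is *e.
Verify the candidate proto-form against each daughter:
Kapanu: *yenrab > yinrab > yinrap  (by pre-nasal raising, final devoicing)
Vebelu: *yenrab
  yenrab → yenreb   [vowel merger]
  yenreb (rule 2 does not apply)
  yenreb → zenreb   [unconditioned shift]
  giving Vebelu zenreb.
Only *yenrab yields all of Kapanu yinrap, Vebelu zenreb.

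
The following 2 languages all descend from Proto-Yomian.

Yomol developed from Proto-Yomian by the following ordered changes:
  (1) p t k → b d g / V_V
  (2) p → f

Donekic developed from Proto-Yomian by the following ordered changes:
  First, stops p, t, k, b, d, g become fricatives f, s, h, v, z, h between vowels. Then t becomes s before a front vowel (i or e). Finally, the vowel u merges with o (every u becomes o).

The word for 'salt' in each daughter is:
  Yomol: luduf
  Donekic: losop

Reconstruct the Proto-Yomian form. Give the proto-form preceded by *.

Position 2: Yomol has u, Donekic has o. Yomol preserves u here (none of its changes turn any other segment into u), so the proto-segment is *u.
Position 3: Yomol has d, Donekic has s. Taking the neighbouring segments as reconstructed: Yomol d could go back to *t or *d; Donekic s could go back to *t or *s — the one source consistent with every daughter is *t.
Verify the candidate proto-form against each daughter:
Yomol: *lutup > ludup > luduf  (by intervocalic voicing, unconditioned shift)
Donekic: *lutup > lusup > losop  (by intervocalic lenition, vowel merger)
No other proto-form is consistent with every reflex, so the reconstruction is *lutup.

*lutup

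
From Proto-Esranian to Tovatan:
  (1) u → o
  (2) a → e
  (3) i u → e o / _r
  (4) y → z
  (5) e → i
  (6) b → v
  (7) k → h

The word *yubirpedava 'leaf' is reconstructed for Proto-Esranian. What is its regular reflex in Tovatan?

zovirpidivi

Tovatan: *yubirpedava > yobirpedava > yobirpedeve > yoberpedeve > zoberpedeve > zobirpidivi > zovirpidivi  (by vowel merger, vowel merger, pre-rhotic lowering, unconditioned shift, vowel merger, unconditioned shift)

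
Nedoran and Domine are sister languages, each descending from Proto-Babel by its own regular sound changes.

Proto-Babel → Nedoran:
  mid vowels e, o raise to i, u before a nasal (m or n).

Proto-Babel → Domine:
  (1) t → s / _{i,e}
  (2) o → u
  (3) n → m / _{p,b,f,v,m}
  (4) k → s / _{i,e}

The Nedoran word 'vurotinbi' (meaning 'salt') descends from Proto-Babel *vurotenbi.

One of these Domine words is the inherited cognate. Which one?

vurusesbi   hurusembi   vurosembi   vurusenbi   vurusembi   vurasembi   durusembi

Domine: *vurotenbi > vurosenbi > vurusenbi > vurusembi  (by palatalisation, vowel merger, nasal place assimilation)

vurusembi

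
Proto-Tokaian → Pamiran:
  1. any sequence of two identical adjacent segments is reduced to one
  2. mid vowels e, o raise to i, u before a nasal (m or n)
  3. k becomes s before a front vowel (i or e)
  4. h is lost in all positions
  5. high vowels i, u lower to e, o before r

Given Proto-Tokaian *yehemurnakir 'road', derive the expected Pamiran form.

yeimornaser

Pamiran: start from *yehemurnakir.
  rule 1: no change — yehemurnakir
  rule 2 (pre-nasal raising): yehemurnakir → yehimurnakir
  rule 3 (palatalisation): yehimurnakir → yehimurnasir
  rule 4 (h-loss): yehimurnasir → yeimurnasir
  rule 5 (pre-rhotic lowering): yeimurnasir → yeimornaser
  ⇒ Pamiran yeimornaser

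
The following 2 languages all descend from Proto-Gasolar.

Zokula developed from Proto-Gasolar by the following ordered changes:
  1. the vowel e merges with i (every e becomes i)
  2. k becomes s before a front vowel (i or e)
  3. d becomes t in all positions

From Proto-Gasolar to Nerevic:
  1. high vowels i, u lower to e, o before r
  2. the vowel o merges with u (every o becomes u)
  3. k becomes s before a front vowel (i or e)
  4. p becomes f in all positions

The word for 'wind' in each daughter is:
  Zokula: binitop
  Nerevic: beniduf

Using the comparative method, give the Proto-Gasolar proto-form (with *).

Position 7: Zokula has p, Nerevic has f. Zokula preserves p here (none of its changes turn any other segment into p), so the proto-segment is *p.
Position 6: Zokula has o, Nerevic has u. Zokula preserves o here (none of its changes turn any other segment into o), so the proto-segment is *o.
Position 5: Zokula has t, Nerevic has d. Nerevic preserves d here (none of its changes turn any other segment into d), so the proto-segment is *d.
Verify the candidate proto-form against each daughter:
Zokula: start from *benidop.
  rule 1 (vowel merger): benidop → binidop
  rule 2: no change — binidop
  rule 3 (unconditioned shift): binidop → binitop
  ⇒ Zokula binitop
Nerevic: start from *benidop.
  rule 1: no change — benidop
  rule 2 (vowel merger): benidop → benidup
  rule 3: no change — benidup
  rule 4 (unconditioned shift): benidup → beniduf
  ⇒ Nerevic beniduf
Only *benidop yields all of Zokula binitop, Nerevic beniduf.

*benidop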